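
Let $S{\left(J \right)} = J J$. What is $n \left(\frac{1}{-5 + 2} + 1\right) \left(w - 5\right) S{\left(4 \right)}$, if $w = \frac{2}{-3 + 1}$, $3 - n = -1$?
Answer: $-256$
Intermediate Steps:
$n = 4$ ($n = 3 - -1 = 3 + 1 = 4$)
$S{\left(J \right)} = J^{2}$
$w = -1$ ($w = \frac{2}{-2} = 2 \left(- \frac{1}{2}\right) = -1$)
$n \left(\frac{1}{-5 + 2} + 1\right) \left(w - 5\right) S{\left(4 \right)} = 4 \left(\frac{1}{-5 + 2} + 1\right) \left(-1 - 5\right) 4^{2} = 4 \left(\frac{1}{-3} + 1\right) \left(-6\right) 16 = 4 \left(- \frac{1}{3} + 1\right) \left(-6\right) 16 = 4 \cdot \frac{2}{3} \left(-6\right) 16 = \frac{8}{3} \left(-6\right) 16 = \left(-16\right) 16 = -256$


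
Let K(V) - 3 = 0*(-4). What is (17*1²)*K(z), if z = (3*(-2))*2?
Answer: 51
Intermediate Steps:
z = -12 (z = -6*2 = -12)
K(V) = 3 (K(V) = 3 + 0*(-4) = 3 + 0 = 3)
(17*1²)*K(z) = (17*1²)*3 = (17*1)*3 = 17*3 = 51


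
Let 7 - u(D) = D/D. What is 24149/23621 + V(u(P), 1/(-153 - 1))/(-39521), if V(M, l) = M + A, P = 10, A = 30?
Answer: 953542273/933525541 ≈ 1.0214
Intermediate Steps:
u(D) = 6 (u(D) = 7 - D/D = 7 - 1*1 = 7 - 1 = 6)
V(M, l) = 30 + M (V(M, l) = M + 30 = 30 + M)
24149/23621 + V(u(P), 1/(-153 - 1))/(-39521) = 24149/23621 + (30 + 6)/(-39521) = 24149*(1/23621) + 36*(-1/39521) = 24149/23621 - 36/39521 = 953542273/933525541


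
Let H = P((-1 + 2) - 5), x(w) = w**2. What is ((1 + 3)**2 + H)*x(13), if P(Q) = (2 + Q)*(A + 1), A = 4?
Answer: 1014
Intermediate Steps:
P(Q) = 10 + 5*Q (P(Q) = (2 + Q)*(4 + 1) = (2 + Q)*5 = 10 + 5*Q)
H = -10 (H = 10 + 5*((-1 + 2) - 5) = 10 + 5*(1 - 5) = 10 + 5*(-4) = 10 - 20 = -10)
((1 + 3)**2 + H)*x(13) = ((1 + 3)**2 - 10)*13**2 = (4**2 - 10)*169 = (16 - 10)*169 = 6*169 = 1014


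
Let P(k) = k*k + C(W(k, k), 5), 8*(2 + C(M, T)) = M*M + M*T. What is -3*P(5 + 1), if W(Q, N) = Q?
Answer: -507/4 ≈ -126.75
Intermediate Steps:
C(M, T) = -2 + M²/8 + M*T/8 (C(M, T) = -2 + (M*M + M*T)/8 = -2 + (M² + M*T)/8 = -2 + (M²/8 + M*T/8) = -2 + M²/8 + M*T/8)
P(k) = -2 + 5*k/8 + 9*k²/8 (P(k) = k*k + (-2 + k²/8 + (⅛)*k*5) = k² + (-2 + k²/8 + 5*k/8) = -2 + 5*k/8 + 9*k²/8)
-3*P(5 + 1) = -3*(-2 + 5*(5 + 1)/8 + 9*(5 + 1)²/8) = -3*(-2 + (5/8)*6 + (9/8)*6²) = -3*(-2 + 15/4 + (9/8)*36) = -3*(-2 + 15/4 + 81/2) = -3*169/4 = -507/4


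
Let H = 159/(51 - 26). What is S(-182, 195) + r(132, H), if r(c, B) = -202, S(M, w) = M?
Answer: -384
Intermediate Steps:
H = 159/25 ≈ 6.3600
S(-182, 195) + r(132, H) = -182 - 202 = -384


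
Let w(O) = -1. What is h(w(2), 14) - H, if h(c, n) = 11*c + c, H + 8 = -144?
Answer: 140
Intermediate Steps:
H = -152 (H = -8 - 144 = -152)
h(c, n) = 12*c
h(w(2), 14) - H = 12*(-1) - 1*(-152) = -12 + 152 = 140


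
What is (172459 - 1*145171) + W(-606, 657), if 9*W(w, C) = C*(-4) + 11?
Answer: 242975/9 ≈ 26997.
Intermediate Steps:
W(w, C) = 11/9 - 4*C/9 (W(w, C) = (C*(-4) + 11)/9 = (-4*C + 11)/9 = (11 - 4*C)/9 = 11/9 - 4*C/9)
(172459 - 1*145171) + W(-606, 657) = (172459 - 1*145171) + (11/9 - 4/9*657) = (172459 - 145171) + (11/9 - 292) = 27288 - 2617/9 = 242975/9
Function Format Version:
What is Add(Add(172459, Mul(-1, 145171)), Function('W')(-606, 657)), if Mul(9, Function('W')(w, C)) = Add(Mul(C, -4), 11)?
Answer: Rational(242975, 9) ≈ 26997.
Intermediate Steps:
Function('W')(w, C) = Add(Rational(11, 9), Mul(Rational(-4, 9), C)) (Function('W')(w, C) = Mul(Rational(1, 9), Add(Mul(C, -4), 11)) = Mul(Rational(1, 9), Add(Mul(-4, C), 11)) = Mul(Rational(1, 9), Add(11, Mul(-4, C))) = Add(Rational(11, 9), Mul(Rational(-4, 9), C)))
Add(Add(172459, Mul(-1, 145171)), Function('W')(-606, 657)) = Add(Add(172459, Mul(-1, 145171)), Add(Rational(11, 9), Mul(Rational(-4, 9), 657))) = Add(Add(172459, -145171), Add(Rational(11, 9), -292)) = Add(27288, Rational(-2617, 9)) = Rational(242975, 9)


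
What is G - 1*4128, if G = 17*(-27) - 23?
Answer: -4610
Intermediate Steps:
G = -482 (G = -459 - 23 = -482)
G - 1*4128 = -482 - 1*4128 = -482 - 4128 = -4610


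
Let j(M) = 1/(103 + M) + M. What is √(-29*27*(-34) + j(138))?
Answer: √1554247801/241 ≈ 163.58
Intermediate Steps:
j(M) = M + 1/(103 + M)
√(-29*27*(-34) + j(138)) = √(-29*27*(-34) + (1 + 138² + 103*138)/(103 + 138)) = √(-783*(-34) + (1 + 19044 + 14214)/241) = √(26622 + (1/241)*33259) = √(26622 + 33259/241) = √(6449161/241) = √1554247801/241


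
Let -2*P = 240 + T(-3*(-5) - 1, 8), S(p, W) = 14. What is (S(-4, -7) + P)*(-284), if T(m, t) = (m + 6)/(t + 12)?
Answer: 30246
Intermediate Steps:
T(m, t) = (6 + m)/(12 + t)
P = -241/2 (P = -(240 + (6 + (-3*(-5) - 1))/(12 + 8))/2 = -(240 + (6 + (15 - 1))/20)/2 = -(240 + (6 + 14)/20)/2 = -(240 + (1/20)*20)/2 = -(240 + 1)/2 = -½*241 = -241/2 ≈ -120.50)
(S(-4, -7) + P)*(-284) = (14 - 241/2)*(-284) = -213/2*(-284) = 30246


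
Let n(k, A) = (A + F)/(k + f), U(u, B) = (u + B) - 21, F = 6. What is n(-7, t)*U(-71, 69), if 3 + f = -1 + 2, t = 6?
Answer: 92/3 ≈ 30.667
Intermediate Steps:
U(u, B) = -21 + B + u (U(u, B) = (B + u) - 21 = -21 + B + u)
f = -2 (f = -3 + (-1 + 2) = -3 + 1 = -2)
n(k, A) = (6 + A)/(-2 + k) (n(k, A) = (A + 6)/(k - 2) = (6 + A)/(-2 + k))
n(-7, t)*U(-71, 69) = ((6 + 6)/(-2 - 7))*(-21 + 69 - 71) = (12/(-9))*(-23) = -⅑*12*(-23) = -4/3*(-23) = 92/3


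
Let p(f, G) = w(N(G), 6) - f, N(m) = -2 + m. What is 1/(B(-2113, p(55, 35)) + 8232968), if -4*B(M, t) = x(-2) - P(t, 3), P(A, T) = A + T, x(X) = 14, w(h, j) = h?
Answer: 4/32931839 ≈ 1.2146e-7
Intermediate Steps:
p(f, G) = -2 + G - f (p(f, G) = (-2 + G) - f = -2 + G - f)
B(M, t) = -11/4 + t/4 (B(M, t) = -(14 - (t + 3))/4 = -(14 - (3 + t))/4 = -(14 + (-3 - t))/4 = -(11 - t)/4 = -11/4 + t/4)
1/(B(-2113, p(55, 35)) + 8232968) = 1/((-11/4 + (-2 + 35 - 1*55)/4) + 8232968) = 1/((-11/4 + (-2 + 35 - 55)/4) + 8232968) = 1/((-11/4 + (1/4)*(-22)) + 8232968) = 1/((-11/4 - 11/2) + 8232968) = 1/(-33/4 + 8232968) = 1/(32931839/4) = 4/32931839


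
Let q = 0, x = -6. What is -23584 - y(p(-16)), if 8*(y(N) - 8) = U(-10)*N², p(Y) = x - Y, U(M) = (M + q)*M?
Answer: -24842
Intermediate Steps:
U(M) = M² (U(M) = (M + 0)*M = M*M = M²)
p(Y) = -6 - Y
y(N) = 8 + 25*N²/2 (y(N) = 8 + ((-10)²*N²)/8 = 8 + (100*N²)/8 = 8 + 25*N²/2)
-23584 - y(p(-16)) = -23584 - (8 + 25*(-6 - 1*(-16))²/2) = -23584 - (8 + 25*(-6 + 16)²/2) = -23584 - (8 + (25/2)*10²) = -23584 - (8 + (25/2)*100) = -23584 - (8 + 1250) = -23584 - 1*1258 = -23584 - 1258 = -24842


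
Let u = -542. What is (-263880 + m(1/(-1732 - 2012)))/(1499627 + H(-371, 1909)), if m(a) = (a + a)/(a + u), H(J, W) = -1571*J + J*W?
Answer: -535478226118/2788652824021 ≈ -0.19202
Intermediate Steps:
m(a) = 2*a/(-542 + a) (m(a) = (a + a)/(a - 542) = (2*a)/(-542 + a) = 2*a/(-542 + a))
(-263880 + m(1/(-1732 - 2012)))/(1499627 + H(-371, 1909)) = (-263880 + 2/((-1732 - 2012)*(-542 + 1/(-1732 - 2012))))/(1499627 - 371*(-1571 + 1909)) = (-263880 + 2/(-3744*(-542 + 1/(-3744))))/(1499627 - 371*338) = (-263880 + 2*(-1/3744)/(-542 - 1/3744))/(1499627 - 125398) = (-263880 + 2*(-1/3744)/(-2029249/3744))/1374229 = (-263880 + 2*(-1/3744)*(-3744/2029249))*(1/1374229) = (-263880 + 2/2029249)*(1/1374229) = -535478226118/2029249*1/1374229 = -535478226118/2788652824021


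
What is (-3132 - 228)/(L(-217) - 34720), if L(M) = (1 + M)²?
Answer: -105/373 ≈ -0.28150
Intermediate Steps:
(-3132 - 228)/(L(-217) - 34720) = (-3132 - 228)/((1 - 217)² - 34720) = -3360/((-216)² - 34720) = -3360/(46656 - 34720) = -3360/11936 = -3360*1/11936 = -105/373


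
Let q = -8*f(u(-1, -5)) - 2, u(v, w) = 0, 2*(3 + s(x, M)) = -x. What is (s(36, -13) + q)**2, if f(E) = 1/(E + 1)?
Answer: 961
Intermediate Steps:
s(x, M) = -3 - x/2 (s(x, M) = -3 + (-x)/2 = -3 - x/2)
f(E) = 1/(1 + E)
q = -10 (q = -8/(1 + 0) - 2 = -8/1 - 2 = -8*1 - 2 = -8 - 2 = -10)
(s(36, -13) + q)**2 = ((-3 - 1/2*36) - 10)**2 = ((-3 - 18) - 10)**2 = (-21 - 10)**2 = (-31)**2 = 961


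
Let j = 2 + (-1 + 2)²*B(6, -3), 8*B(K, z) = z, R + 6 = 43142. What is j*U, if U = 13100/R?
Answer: 42575/86272 ≈ 0.49350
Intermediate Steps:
R = 43136 (R = -6 + 43142 = 43136)
B(K, z) = z/8
j = 13/8 (j = 2 + (-1 + 2)²*((⅛)*(-3)) = 2 + 1²*(-3/8) = 2 + 1*(-3/8) = 2 - 3/8 = 13/8 ≈ 1.6250)
U = 3275/10784 (U = 13100/43136 = 13100*(1/43136) = 3275/10784 ≈ 0.30369)
j*U = (13/8)*(3275/10784) = 42575/86272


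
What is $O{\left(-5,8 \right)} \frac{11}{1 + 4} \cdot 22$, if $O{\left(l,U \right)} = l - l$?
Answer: $0$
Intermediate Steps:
$O{\left(l,U \right)} = 0$
$O{\left(-5,8 \right)} \frac{11}{1 + 4} \cdot 22 = 0 \frac{11}{1 + 4} \cdot 22 = 0 \cdot \frac{11}{5} \cdot 22 = 0 \cdot 22 = 0$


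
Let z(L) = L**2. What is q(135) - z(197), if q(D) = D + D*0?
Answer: -38674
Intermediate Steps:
q(D) = D (q(D) = D + 0 = D)
q(135) - z(197) = 135 - 1*197**2 = 135 - 1*38809 = 135 - 38809 = -38674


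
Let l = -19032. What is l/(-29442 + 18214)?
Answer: 4758/2807 ≈ 1.6950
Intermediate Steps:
l/(-29442 + 18214) = -19032/(-29442 + 18214) = -19032/(-11228) = -19032*(-1/11228) = 4758/2807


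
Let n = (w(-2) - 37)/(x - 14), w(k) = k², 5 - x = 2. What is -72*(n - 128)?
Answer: 9000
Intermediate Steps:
x = 3 (x = 5 - 1*2 = 5 - 2 = 3)
n = 3 (n = ((-2)² - 37)/(3 - 14) = (4 - 37)/(-11) = -33*(-1/11) = 3)
-72*(n - 128) = -72*(3 - 128) = -72*(-125) = 9000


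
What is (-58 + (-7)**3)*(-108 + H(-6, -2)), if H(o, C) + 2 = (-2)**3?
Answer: 47318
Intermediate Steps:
H(o, C) = -10 (H(o, C) = -2 + (-2)**3 = -2 - 8 = -10)
(-58 + (-7)**3)*(-108 + H(-6, -2)) = (-58 + (-7)**3)*(-108 - 10) = (-58 - 343)*(-118) = -401*(-118) = 47318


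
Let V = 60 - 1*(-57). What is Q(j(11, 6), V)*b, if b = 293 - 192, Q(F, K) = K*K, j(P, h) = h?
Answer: 1382589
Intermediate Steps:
V = 117 (V = 60 + 57 = 117)
Q(F, K) = K**2
b = 101
Q(j(11, 6), V)*b = 117**2*101 = 13689*101 = 1382589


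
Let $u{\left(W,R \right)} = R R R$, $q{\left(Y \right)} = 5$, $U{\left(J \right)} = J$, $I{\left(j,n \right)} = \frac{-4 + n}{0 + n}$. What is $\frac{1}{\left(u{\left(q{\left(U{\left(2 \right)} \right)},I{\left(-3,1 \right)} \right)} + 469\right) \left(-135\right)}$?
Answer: $- \frac{1}{59670} \approx -1.6759 \cdot 10^{-5}$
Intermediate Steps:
$I{\left(j,n \right)} = \frac{-4 + n}{n}$
$u{\left(W,R \right)} = R^{3}$ ($u{\left(W,R \right)} = R^{2} R = R^{3}$)
$\frac{1}{\left(u{\left(q{\left(U{\left(2 \right)} \right)},I{\left(-3,1 \right)} \right)} + 469\right) \left(-135\right)} = \frac{1}{\left(\left(\frac{-4 + 1}{1}\right)^{3} + 469\right) \left(-135\right)} = \frac{1}{\left(\left(1 \left(-3\right)\right)^{3} + 469\right) \left(-135\right)} = \frac{1}{\left(\left(-3\right)^{3} + 469\right) \left(-135\right)} = \frac{1}{\left(-27 + 469\right) \left(-135\right)} = \frac{1}{442 \left(-135\right)} = \frac{1}{-59670} = - \frac{1}{59670}$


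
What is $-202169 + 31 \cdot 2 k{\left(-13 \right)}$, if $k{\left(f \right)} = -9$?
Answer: $-202727$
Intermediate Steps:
$-202169 + 31 \cdot 2 k{\left(-13 \right)} = -202169 + 31 \cdot 2 \left(-9\right) = -202169 + 62 \left(-9\right) = -202169 - 558 = -202727$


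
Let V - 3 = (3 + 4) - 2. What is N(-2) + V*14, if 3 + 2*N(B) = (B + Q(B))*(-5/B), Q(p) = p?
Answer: 211/2 ≈ 105.50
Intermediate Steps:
V = 8 (V = 3 + ((3 + 4) - 2) = 3 + (7 - 2) = 3 + 5 = 8)
N(B) = -13/2 (N(B) = -3/2 + ((B + B)*(-5/B))/2 = -3/2 + ((2*B)*(-5/B))/2 = -3/2 + (½)*(-10) = -3/2 - 5 = -13/2)
N(-2) + V*14 = -13/2 + 8*14 = -13/2 + 112 = 211/2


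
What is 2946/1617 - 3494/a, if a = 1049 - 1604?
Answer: 2428276/299145 ≈ 8.1174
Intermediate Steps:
a = -555
2946/1617 - 3494/a = 2946/1617 - 3494/(-555) = 2946*(1/1617) - 3494*(-1/555) = 982/539 + 3494/555 = 2428276/299145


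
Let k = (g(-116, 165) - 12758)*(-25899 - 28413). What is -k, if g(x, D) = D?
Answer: -683951016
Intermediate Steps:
k = 683951016 (k = (165 - 12758)*(-25899 - 28413) = -12593*(-54312) = 683951016)
-k = -1*683951016 = -683951016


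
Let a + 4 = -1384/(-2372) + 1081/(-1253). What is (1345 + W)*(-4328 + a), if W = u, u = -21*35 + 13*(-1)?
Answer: -1921748446431/743029 ≈ -2.5864e+6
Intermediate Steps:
u = -748 (u = -735 - 13 = -748)
a = -3179611/743029 (a = -4 + (-1384/(-2372) + 1081/(-1253)) = -4 + (-1384*(-1/2372) + 1081*(-1/1253)) = -4 + (346/593 - 1081/1253) = -4 - 207495/743029 = -3179611/743029 ≈ -4.2793)
W = -748
(1345 + W)*(-4328 + a) = (1345 - 748)*(-4328 - 3179611/743029) = 597*(-3219009123/743029) = -1921748446431/743029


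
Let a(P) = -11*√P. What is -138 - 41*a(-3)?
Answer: -138 + 451*I*√3 ≈ -138.0 + 781.16*I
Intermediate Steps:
-138 - 41*a(-3) = -138 - (-451)*√(-3) = -138 - (-451)*I*√3 = -138 + 451*I*√3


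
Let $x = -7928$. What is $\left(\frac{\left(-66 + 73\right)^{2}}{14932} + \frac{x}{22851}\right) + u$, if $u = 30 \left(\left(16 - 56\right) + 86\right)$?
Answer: $\frac{470754100963}{341211132} \approx 1379.7$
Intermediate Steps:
$u = 1380$ ($u = 30 \left(\left(16 - 56\right) + 86\right) = 30 \left(-40 + 86\right) = 30 \cdot 46 = 1380$)
$\left(\frac{\left(-66 + 73\right)^{2}}{14932} + \frac{x}{22851}\right) + u = \left(\frac{\left(-66 + 73\right)^{2}}{14932} - \frac{7928}{22851}\right) + 1380 = \left(7^{2} \cdot \frac{1}{14932} - \frac{7928}{22851}\right) + 1380 = \left(49 \cdot \frac{1}{14932} - \frac{7928}{22851}\right) + 1380 = \left(\frac{49}{14932} - \frac{7928}{22851}\right) + 1380 = - \frac{117261197}{341211132} + 1380 = \frac{470754100963}{341211132}$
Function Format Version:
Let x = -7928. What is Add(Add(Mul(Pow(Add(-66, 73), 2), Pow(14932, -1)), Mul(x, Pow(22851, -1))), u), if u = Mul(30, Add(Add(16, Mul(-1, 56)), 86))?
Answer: Rational(470754100963, 341211132) ≈ 1379.7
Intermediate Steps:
u = 1380 (u = Mul(30, Add(Add(16, -56), 86)) = Mul(30, Add(-40, 86)) = Mul(30, 46) = 1380)
Add(Add(Mul(Pow(Add(-66, 73), 2), Pow(14932, -1)), Mul(x, Pow(22851, -1))), u) = Add(Add(Mul(Pow(Add(-66, 73), 2), Pow(14932, -1)), Mul(-7928, Pow(22851, -1))), 1380) = Add(Add(Mul(Pow(7, 2), Rational(1, 14932)), Mul(-7928, Rational(1, 22851))), 1380) = Add(Add(Mul(49, Rational(1, 14932)), Rational(-7928, 22851)), 1380) = Add(Add(Rational(49, 14932), Rational(-7928, 22851)), 1380) = Add(Rational(-117261197, 341211132), 1380) = Rational(470754100963, 341211132)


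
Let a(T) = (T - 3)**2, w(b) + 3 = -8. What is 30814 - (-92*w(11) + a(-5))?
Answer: 29738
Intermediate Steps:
w(b) = -11 (w(b) = -3 - 8 = -11)
a(T) = (-3 + T)**2
30814 - (-92*w(11) + a(-5)) = 30814 - (-92*(-11) + (-3 - 5)**2) = 30814 - (1012 + (-8)**2) = 30814 - (1012 + 64) = 30814 - 1*1076 = 30814 - 1076 = 29738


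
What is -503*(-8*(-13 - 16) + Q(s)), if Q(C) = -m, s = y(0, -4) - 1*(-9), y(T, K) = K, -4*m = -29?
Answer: -452197/4 ≈ -1.1305e+5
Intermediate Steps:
m = 29/4 (m = -¼*(-29) = 29/4 ≈ 7.2500)
s = 5 (s = -4 - 1*(-9) = -4 + 9 = 5)
Q(C) = -29/4 (Q(C) = -1*29/4 = -29/4)
-503*(-8*(-13 - 16) + Q(s)) = -503*(-8*(-13 - 16) - 29/4) = -503*(-8*(-29) - 29/4) = -503*(232 - 29/4) = -503*899/4 = -452197/4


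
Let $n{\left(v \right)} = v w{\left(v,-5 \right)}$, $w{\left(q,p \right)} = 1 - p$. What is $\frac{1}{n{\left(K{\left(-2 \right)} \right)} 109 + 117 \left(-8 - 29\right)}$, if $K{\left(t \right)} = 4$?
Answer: $- \frac{1}{1713} \approx -0.00058377$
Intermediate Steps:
$n{\left(v \right)} = 6 v$ ($n{\left(v \right)} = v \left(1 - -5\right) = v \left(1 + 5\right) = v 6 = 6 v$)
$\frac{1}{n{\left(K{\left(-2 \right)} \right)} 109 + 117 \left(-8 - 29\right)} = \frac{1}{6 \cdot 4 \cdot 109 + 117 \left(-8 - 29\right)} = \frac{1}{24 \cdot 109 + 117 \left(-37\right)} = \frac{1}{2616 - 4329} = \frac{1}{-1713} = - \frac{1}{1713}$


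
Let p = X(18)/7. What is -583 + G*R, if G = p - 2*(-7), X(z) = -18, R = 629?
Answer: 46239/7 ≈ 6605.6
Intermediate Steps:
p = -18/7 ≈ -2.5714
G = 80/7 (G = -18/7 - 2*(-7) = -18/7 + 14 = 80/7 ≈ 11.429)
-583 + G*R = -583 + (80/7)*629 = -583 + 50320/7 = 46239/7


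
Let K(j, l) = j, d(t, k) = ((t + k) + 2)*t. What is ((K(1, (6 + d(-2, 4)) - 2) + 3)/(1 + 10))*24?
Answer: 96/11 ≈ 8.7273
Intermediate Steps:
d(t, k) = t*(2 + k + t) (d(t, k) = ((k + t) + 2)*t = (2 + k + t)*t = t*(2 + k + t))
((K(1, (6 + d(-2, 4)) - 2) + 3)/(1 + 10))*24 = ((1 + 3)/(1 + 10))*24 = (4/11)*24 = 96/11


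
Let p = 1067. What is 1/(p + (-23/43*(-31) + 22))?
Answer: 43/47540 ≈ 0.00090450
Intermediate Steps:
1/(p + (-23/43*(-31) + 22)) = 1/(1067 + (-23/43*(-31) + 22)) = 1/(1067 + (713/43 + 22)) = 1/(1067 + 1659/43) = 1/(47540/43) = 43/47540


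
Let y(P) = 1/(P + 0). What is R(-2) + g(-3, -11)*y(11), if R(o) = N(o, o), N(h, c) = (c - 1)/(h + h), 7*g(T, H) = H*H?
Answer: 65/28 ≈ 2.3214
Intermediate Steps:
g(T, H) = H²/7 (g(T, H) = (H*H)/7 = H²/7)
y(P) = 1/P
N(h, c) = (-1 + c)/(2*h) (N(h, c) = (-1 + c)/((2*h)) = (-1 + c)*(1/(2*h)) = (-1 + c)/(2*h))
R(o) = (-1 + o)/(2*o)
R(-2) + g(-3, -11)*y(11) = (½)*(-1 - 2)/(-2) + ((⅐)*(-11)²)/11 = (½)*(-½)*(-3) + ((⅐)*121)*(1/11) = ¾ + (121/7)*(1/11) = ¾ + 11/7 = 65/28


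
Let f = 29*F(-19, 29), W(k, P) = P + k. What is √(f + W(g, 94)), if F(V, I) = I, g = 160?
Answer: √1095 ≈ 33.091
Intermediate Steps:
f = 841 (f = 29*29 = 841)
√(f + W(g, 94)) = √(841 + (94 + 160)) = √(841 + 254) = √1095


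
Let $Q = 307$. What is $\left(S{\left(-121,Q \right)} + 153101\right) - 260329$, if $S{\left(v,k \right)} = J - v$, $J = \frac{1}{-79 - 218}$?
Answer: $- \frac{31810780}{297} \approx -1.0711 \cdot 10^{5}$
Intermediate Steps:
$J = - \frac{1}{297}$ ($J = \frac{1}{-297} = - \frac{1}{297} \approx -0.003367$)
$S{\left(v,k \right)} = - \frac{1}{297} - v$
$\left(S{\left(-121,Q \right)} + 153101\right) - 260329 = \left(\left(- \frac{1}{297} - -121\right) + 153101\right) - 260329 = \left(\left(- \frac{1}{297} + 121\right) + 153101\right) - 260329 = \left(\frac{35936}{297} + 153101\right) - 260329 = \frac{45506933}{297} - 260329 = - \frac{31810780}{297}$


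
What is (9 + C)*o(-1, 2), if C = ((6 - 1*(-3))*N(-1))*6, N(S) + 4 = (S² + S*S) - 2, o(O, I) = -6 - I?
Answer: 1656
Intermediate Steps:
N(S) = -6 + 2*S² (N(S) = -4 + ((S² + S*S) - 2) = -4 + ((S² + S²) - 2) = -4 + (2*S² - 2) = -4 + (-2 + 2*S²) = -6 + 2*S²)
C = -216 (C = ((6 - 1*(-3))*(-6 + 2*(-1)²))*6 = ((6 + 3)*(-6 + 2*1))*6 = (9*(-6 + 2))*6 = (9*(-4))*6 = -36*6 = -216)
(9 + C)*o(-1, 2) = (9 - 216)*(-6 - 1*2) = -207*(-6 - 2) = -207*(-8) = 1656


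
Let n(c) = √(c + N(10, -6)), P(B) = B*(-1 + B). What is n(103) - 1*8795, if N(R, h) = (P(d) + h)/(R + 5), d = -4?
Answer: -8795 + √23385/15 ≈ -8784.8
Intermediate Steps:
N(R, h) = (20 + h)/(5 + R) (N(R, h) = (-4*(-1 - 4) + h)/(R + 5) = (-4*(-5) + h)/(5 + R) = (20 + h)/(5 + R))
n(c) = √(14/15 + c) (n(c) = √(c + (20 - 6)/(5 + 10)) = √(c + 14/15) = √(14/15 + c))
n(103) - 1*8795 = √(210 + 225*103)/15 - 1*8795 = √(210 + 23175)/15 - 8795 = √23385/15 - 8795 = -8795 + √23385/15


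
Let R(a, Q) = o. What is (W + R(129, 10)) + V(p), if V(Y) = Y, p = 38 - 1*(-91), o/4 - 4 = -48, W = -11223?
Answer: -11270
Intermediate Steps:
o = -176 (o = 16 + 4*(-48) = 16 - 192 = -176)
R(a, Q) = -176
p = 129 (p = 38 + 91 = 129)
(W + R(129, 10)) + V(p) = (-11223 - 176) + 129 = -11399 + 129 = -11270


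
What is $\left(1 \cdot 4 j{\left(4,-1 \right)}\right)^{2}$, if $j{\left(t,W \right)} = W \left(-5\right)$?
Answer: $400$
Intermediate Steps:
$j{\left(t,W \right)} = - 5 W$
$\left(1 \cdot 4 j{\left(4,-1 \right)}\right)^{2} = \left(1 \cdot 4 \left(\left(-5\right) \left(-1\right)\right)\right)^{2} = \left(4 \cdot 5\right)^{2} = 20^{2} = 400$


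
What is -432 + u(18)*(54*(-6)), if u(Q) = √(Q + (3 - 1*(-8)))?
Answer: -432 - 324*√29 ≈ -2176.8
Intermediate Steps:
u(Q) = √(11 + Q) (u(Q) = √(Q + (3 + 8)) = √(Q + 11) = √(11 + Q))
-432 + u(18)*(54*(-6)) = -432 + √(11 + 18)*(54*(-6)) = -432 + √29*(-324) = -432 - 324*√29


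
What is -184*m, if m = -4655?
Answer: 856520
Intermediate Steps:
-184*m = -184*(-4655) = 856520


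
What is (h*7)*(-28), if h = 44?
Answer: -8624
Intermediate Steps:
(h*7)*(-28) = (44*7)*(-28) = 308*(-28) = -8624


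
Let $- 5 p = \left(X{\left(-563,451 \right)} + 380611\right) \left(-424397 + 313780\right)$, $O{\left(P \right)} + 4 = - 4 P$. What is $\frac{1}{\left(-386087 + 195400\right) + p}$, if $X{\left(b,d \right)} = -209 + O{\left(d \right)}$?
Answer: $\frac{5}{41877979063} \approx 1.1939 \cdot 10^{-10}$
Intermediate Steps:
$O{\left(P \right)} = -4 - 4 P$
$X{\left(b,d \right)} = -213 - 4 d$ ($X{\left(b,d \right)} = -209 - \left(4 + 4 d\right) = -213 - 4 d$)
$p = \frac{41878932498}{5}$ ($p = - \frac{\left(\left(-213 - 1804\right) + 380611\right) \left(-424397 + 313780\right)}{5} = - \frac{\left(\left(-213 - 1804\right) + 380611\right) \left(-110617\right)}{5} = - \frac{\left(-2017 + 380611\right) \left(-110617\right)}{5} = - \frac{378594 \left(-110617\right)}{5} = \left(- \frac{1}{5}\right) \left(-41878932498\right) = \frac{41878932498}{5} \approx 8.3758 \cdot 10^{9}$)
$\frac{1}{\left(-386087 + 195400\right) + p} = \frac{1}{\left(-386087 + 195400\right) + \frac{41878932498}{5}} = \frac{1}{-190687 + \frac{41878932498}{5}} = \frac{1}{\frac{41877979063}{5}} = \frac{5}{41877979063}$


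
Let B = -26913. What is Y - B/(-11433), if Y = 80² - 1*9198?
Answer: -10672149/3811 ≈ -2800.4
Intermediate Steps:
Y = -2798 (Y = 6400 - 9198 = -2798)
Y - B/(-11433) = -2798 - (-26913)/(-11433) = -2798 - (-26913)*(-1)/11433 = -2798 - 1*8971/3811 = -2798 - 8971/3811 = -10672149/3811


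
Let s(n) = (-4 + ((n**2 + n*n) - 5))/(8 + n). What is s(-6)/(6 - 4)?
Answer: 63/4 ≈ 15.750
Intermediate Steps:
s(n) = (-9 + 2*n**2)/(8 + n) (s(n) = (-4 + ((n**2 + n**2) - 5))/(8 + n) = (-4 + (2*n**2 - 5))/(8 + n) = (-4 + (-5 + 2*n**2))/(8 + n) = (-9 + 2*n**2)/(8 + n))
s(-6)/(6 - 4) = ((-9 + 2*(-6)**2)/(8 - 6))/(6 - 4) = ((-9 + 2*36)/2)/2 = ((-9 + 72)/2)*(1/2) = ((1/2)*63)*(1/2) = (63/2)*(1/2) = 63/4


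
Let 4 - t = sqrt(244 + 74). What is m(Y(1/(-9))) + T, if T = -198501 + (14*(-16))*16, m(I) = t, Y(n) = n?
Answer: -202081 - sqrt(318) ≈ -2.0210e+5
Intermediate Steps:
t = 4 - sqrt(318) (t = 4 - sqrt(244 + 74) = 4 - sqrt(318) ≈ -13.833)
m(I) = 4 - sqrt(318)
T = -202085 (T = -198501 - 224*16 = -198501 - 3584 = -202085)
m(Y(1/(-9))) + T = (4 - sqrt(318)) - 202085 = -202081 - sqrt(318)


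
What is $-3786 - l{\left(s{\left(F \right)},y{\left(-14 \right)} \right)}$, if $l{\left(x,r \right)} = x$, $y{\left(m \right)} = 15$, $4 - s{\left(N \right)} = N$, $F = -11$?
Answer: $-3801$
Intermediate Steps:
$s{\left(N \right)} = 4 - N$
$-3786 - l{\left(s{\left(F \right)},y{\left(-14 \right)} \right)} = -3786 - \left(4 - -11\right) = -3786 - \left(4 + 11\right) = -3786 - 15 = -3801$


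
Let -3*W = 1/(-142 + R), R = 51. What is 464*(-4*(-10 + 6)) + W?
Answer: 2026753/273 ≈ 7424.0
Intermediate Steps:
W = 1/273 (W = -1/(3*(-142 + 51)) = -1/3/(-91) = -1/3*(-1/91) = 1/273 ≈ 0.0036630)
464*(-4*(-10 + 6)) + W = 464*(-4*(-10 + 6)) + 1/273 = 464*(-4*(-4)) + 1/273 = 464*16 + 1/273 = 7424 + 1/273 = 2026753/273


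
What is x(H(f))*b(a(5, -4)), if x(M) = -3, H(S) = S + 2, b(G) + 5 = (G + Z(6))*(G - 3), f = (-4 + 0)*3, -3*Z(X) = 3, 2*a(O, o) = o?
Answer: -30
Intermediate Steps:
a(O, o) = o/2
Z(X) = -1 (Z(X) = -⅓*3 = -1)
f = -12 (f = -4*3 = -12)
b(G) = -5 + (-1 + G)*(-3 + G) (b(G) = -5 + (G - 1)*(G - 3) = -5 + (-1 + G)*(-3 + G))
H(S) = 2 + S
x(H(f))*b(a(5, -4)) = -3*(-2 + ((½)*(-4))² - 2*(-4)) = -3*(-2 + (-2)² - 4*(-2)) = -3*(-2 + 4 + 8) = -3*10 = -30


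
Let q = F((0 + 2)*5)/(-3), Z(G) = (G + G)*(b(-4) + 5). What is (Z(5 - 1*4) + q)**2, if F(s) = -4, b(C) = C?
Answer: 100/9 ≈ 11.111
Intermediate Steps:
Z(G) = 2*G (Z(G) = (G + G)*(-4 + 5) = (2*G)*1 = 2*G)
q = 4/3 (q = -4/(-3) = -4*(-1/3) = 4/3 ≈ 1.3333)
(Z(5 - 1*4) + q)**2 = (2*(5 - 1*4) + 4/3)**2 = (2*(5 - 4) + 4/3)**2 = (2*1 + 4/3)**2 = (2 + 4/3)**2 = (10/3)**2 = 100/9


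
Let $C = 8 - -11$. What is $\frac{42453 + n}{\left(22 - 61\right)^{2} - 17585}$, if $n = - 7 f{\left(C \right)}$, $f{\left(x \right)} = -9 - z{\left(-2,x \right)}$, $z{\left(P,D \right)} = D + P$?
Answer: $- \frac{42635}{16064} \approx -2.6541$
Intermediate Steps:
$C = 19$ ($C = 8 + 11 = 19$)
$f{\left(x \right)} = -7 - x$ ($f{\left(x \right)} = -9 - \left(x - 2\right) = -9 - \left(-2 + x\right) = -7 - x$)
$n = 182$ ($n = - 7 \left(-7 - 19\right) = \left(-7\right) \left(-26\right) = 182$)
$\frac{42453 + n}{\left(22 - 61\right)^{2} - 17585} = \frac{42453 + 182}{\left(22 - 61\right)^{2} - 17585} = \frac{42635}{\left(-39\right)^{2} - 17585} = \frac{42635}{1521 - 17585} = \frac{42635}{-16064} = 42635 \left(- \frac{1}{16064}\right) = - \frac{42635}{16064}$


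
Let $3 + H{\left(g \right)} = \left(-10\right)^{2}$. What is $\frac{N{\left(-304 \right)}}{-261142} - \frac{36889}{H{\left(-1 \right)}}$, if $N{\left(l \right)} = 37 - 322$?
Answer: $- \frac{9633239593}{25330774} \approx -380.3$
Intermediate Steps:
$N{\left(l \right)} = -285$
$H{\left(g \right)} = 97$ ($H{\left(g \right)} = -3 + \left(-10\right)^{2} = -3 + 100 = 97$)
$\frac{N{\left(-304 \right)}}{-261142} - \frac{36889}{H{\left(-1 \right)}} = - \frac{285}{-261142} - \frac{36889}{97} = \left(-285\right) \left(- \frac{1}{261142}\right) - \frac{36889}{97} = \frac{285}{261142} - \frac{36889}{97} = - \frac{9633239593}{25330774}$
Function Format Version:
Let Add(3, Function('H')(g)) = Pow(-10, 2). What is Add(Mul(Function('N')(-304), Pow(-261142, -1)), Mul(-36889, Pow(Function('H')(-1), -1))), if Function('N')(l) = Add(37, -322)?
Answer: Rational(-9633239593, 25330774) ≈ -380.30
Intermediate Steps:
Function('N')(l) = -285
Function('H')(g) = 97 (Function('H')(g) = Add(-3, Pow(-10, 2)) = Add(-3, 100) = 97)
Add(Mul(Function('N')(-304), Pow(-261142, -1)), Mul(-36889, Pow(Function('H')(-1), -1))) = Add(Mul(-285, Pow(-261142, -1)), Mul(-36889, Pow(97, -1))) = Add(Mul(-285, Rational(-1, 261142)), Mul(-36889, Rational(1, 97))) = Add(Rational(285, 261142), Rational(-36889, 97)) = Rational(-9633239593, 25330774)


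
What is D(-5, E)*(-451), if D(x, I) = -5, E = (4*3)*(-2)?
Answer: 2255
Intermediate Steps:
E = -24 (E = 12*(-2) = -24)
D(-5, E)*(-451) = -5*(-451) = 2255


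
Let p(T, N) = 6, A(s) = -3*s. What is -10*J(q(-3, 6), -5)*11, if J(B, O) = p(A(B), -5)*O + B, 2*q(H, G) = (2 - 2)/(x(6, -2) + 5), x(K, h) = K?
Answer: 3300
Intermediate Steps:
q(H, G) = 0 (q(H, G) = ((2 - 2)/(6 + 5))/2 = (0/11)/2 = (0*(1/11))/2 = (1/2)*0 = 0)
J(B, O) = B + 6*O (J(B, O) = 6*O + B = B + 6*O)
-10*J(q(-3, 6), -5)*11 = -10*(0 + 6*(-5))*11 = -10*(0 - 30)*11 = -10*(-30)*11 = 300*11 = 3300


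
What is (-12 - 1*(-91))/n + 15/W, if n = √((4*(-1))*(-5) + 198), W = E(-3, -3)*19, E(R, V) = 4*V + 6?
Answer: -5/38 + 79*√218/218 ≈ 5.2190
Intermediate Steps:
E(R, V) = 6 + 4*V
W = -114 (W = (6 + 4*(-3))*19 = (6 - 12)*19 = -6*19 = -114)
n = √218 (n = √(-4*(-5) + 198) = √(20 + 198) = √218 ≈ 14.765)
(-12 - 1*(-91))/n + 15/W = (-12 - 1*(-91))/(√218) + 15/(-114) = (-12 + 91)*(√218/218) + 15*(-1/114) = 79*(√218/218) - 5/38 = 79*√218/218 - 5/38 = -5/38 + 79*√218/218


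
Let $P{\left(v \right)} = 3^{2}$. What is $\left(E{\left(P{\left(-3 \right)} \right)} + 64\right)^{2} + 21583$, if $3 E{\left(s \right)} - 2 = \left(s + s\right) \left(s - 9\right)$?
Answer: $\frac{231883}{9} \approx 25765.0$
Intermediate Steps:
$P{\left(v \right)} = 9$
$E{\left(s \right)} = \frac{2}{3} + \frac{2 s \left(-9 + s\right)}{3}$ ($E{\left(s \right)} = \frac{2}{3} + \frac{\left(s + s\right) \left(s - 9\right)}{3} = \frac{2}{3} + \frac{2 s \left(-9 + s\right)}{3}$)
$\left(E{\left(P{\left(-3 \right)} \right)} + 64\right)^{2} + 21583 = \left(\left(\frac{2}{3} - 54 + \frac{2 \cdot 9^{2}}{3}\right) + 64\right)^{2} + 21583 = \left(\left(\frac{2}{3} - 54 + \frac{2}{3} \cdot 81\right) + 64\right)^{2} + 21583 = \left(\left(\frac{2}{3} - 54 + 54\right) + 64\right)^{2} + 21583 = \left(\frac{2}{3} + 64\right)^{2} + 21583 = \left(\frac{194}{3}\right)^{2} + 21583 = \frac{37636}{9} + 21583 = \frac{231883}{9}$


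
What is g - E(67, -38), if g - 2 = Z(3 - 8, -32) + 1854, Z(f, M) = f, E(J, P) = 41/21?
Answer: 38830/21 ≈ 1849.0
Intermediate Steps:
E(J, P) = 41/21 (E(J, P) = 41*(1/21) = 41/21)
g = 1851 (g = 2 + ((3 - 8) + 1854) = 2 + (-5 + 1854) = 2 + 1849 = 1851)
g - E(67, -38) = 1851 - 1*41/21 = 1851 - 41/21 = 38830/21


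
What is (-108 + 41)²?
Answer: 4489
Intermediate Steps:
(-108 + 41)² = (-67)² = 4489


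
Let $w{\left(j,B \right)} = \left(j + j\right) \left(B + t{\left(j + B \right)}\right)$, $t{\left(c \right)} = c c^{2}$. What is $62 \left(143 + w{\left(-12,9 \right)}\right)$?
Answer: $35650$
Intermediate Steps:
$t{\left(c \right)} = c^{3}$
$w{\left(j,B \right)} = 2 j \left(B + \left(B + j\right)^{3}\right)$ ($w{\left(j,B \right)} = \left(j + j\right) \left(B + \left(j + B\right)^{3}\right) = 2 j \left(B + \left(B + j\right)^{3}\right)$)
$62 \left(143 + w{\left(-12,9 \right)}\right) = 62 \left(143 + 2 \left(-12\right) \left(9 + \left(9 - 12\right)^{3}\right)\right) = 62 \left(143 + 2 \left(-12\right) \left(9 + \left(-3\right)^{3}\right)\right) = 62 \left(143 + 2 \left(-12\right) \left(9 - 27\right)\right) = 62 \left(143 + 2 \left(-12\right) \left(-18\right)\right) = 62 \left(143 + 432\right) = 62 \cdot 575 = 35650$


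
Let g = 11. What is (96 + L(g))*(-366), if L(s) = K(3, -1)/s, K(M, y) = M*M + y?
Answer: -389424/11 ≈ -35402.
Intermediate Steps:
K(M, y) = y + M² (K(M, y) = M² + y = y + M²)
L(s) = 8/s (L(s) = (-1 + 3²)/s = (-1 + 9)/s = 8/s)
(96 + L(g))*(-366) = (96 + 8/11)*(-366) = (1064/11)*(-366) = -389424/11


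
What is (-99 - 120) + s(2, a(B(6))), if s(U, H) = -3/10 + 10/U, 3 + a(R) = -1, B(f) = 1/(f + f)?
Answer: -2143/10 ≈ -214.30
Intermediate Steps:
B(f) = 1/(2*f)
a(R) = -4 (a(R) = -3 - 1 = -4)
s(U, H) = -3/10 + 10/U (s(U, H) = -3*⅒ + 10/U = -3/10 + 10/U)
(-99 - 120) + s(2, a(B(6))) = (-99 - 120) + (-3/10 + 10/2) = -219 + (-3/10 + 10*(½)) = -219 + (-3/10 + 5) = -219 + 47/10 = -2143/10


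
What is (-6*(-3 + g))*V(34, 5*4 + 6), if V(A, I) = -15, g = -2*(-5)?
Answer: 630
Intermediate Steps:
g = 10
(-6*(-3 + g))*V(34, 5*4 + 6) = -6*(-3 + 10)*(-15) = -6*7*(-15) = -42*(-15) = 630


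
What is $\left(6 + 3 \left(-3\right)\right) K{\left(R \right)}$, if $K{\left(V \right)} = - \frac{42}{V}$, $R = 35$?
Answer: $\frac{18}{5} \approx 3.6$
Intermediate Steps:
$\left(6 + 3 \left(-3\right)\right) K{\left(R \right)} = \left(6 + 3 \left(-3\right)\right) \left(- \frac{42}{35}\right) = \left(6 - 9\right) \left(\left(-42\right) \frac{1}{35}\right) = \left(-3\right) \left(- \frac{6}{5}\right) = \frac{18}{5}$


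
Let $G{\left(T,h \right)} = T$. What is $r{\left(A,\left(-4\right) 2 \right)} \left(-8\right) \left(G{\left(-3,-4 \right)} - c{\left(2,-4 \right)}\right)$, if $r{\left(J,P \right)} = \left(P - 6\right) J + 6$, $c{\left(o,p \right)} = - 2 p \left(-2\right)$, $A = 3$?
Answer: $3744$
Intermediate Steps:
$c{\left(o,p \right)} = 4 p$
$r{\left(J,P \right)} = 6 + J \left(-6 + P\right)$ ($r{\left(J,P \right)} = \left(P - 6\right) J + 6 = \left(-6 + P\right) J + 6 = J \left(-6 + P\right) + 6 = 6 + J \left(-6 + P\right)$)
$r{\left(A,\left(-4\right) 2 \right)} \left(-8\right) \left(G{\left(-3,-4 \right)} - c{\left(2,-4 \right)}\right) = \left(6 - 18 + 3 \left(\left(-4\right) 2\right)\right) \left(-8\right) \left(-3 - 4 \left(-4\right)\right) = \left(6 - 18 + 3 \left(-8\right)\right) \left(-8\right) \left(-3 - -16\right) = \left(6 - 18 - 24\right) \left(-8\right) \left(-3 + 16\right) = \left(-36\right) \left(-8\right) 13 = 288 \cdot 13 = 3744$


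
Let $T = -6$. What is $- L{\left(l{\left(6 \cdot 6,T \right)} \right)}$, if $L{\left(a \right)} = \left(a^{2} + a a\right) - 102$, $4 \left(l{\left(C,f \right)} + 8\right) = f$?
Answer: $- \frac{157}{2} \approx -78.5$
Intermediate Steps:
$l{\left(C,f \right)} = -8 + \frac{f}{4}$
$L{\left(a \right)} = -102 + 2 a^{2}$ ($L{\left(a \right)} = \left(a^{2} + a^{2}\right) - 102 = 2 a^{2} - 102 = -102 + 2 a^{2}$)
$- L{\left(l{\left(6 \cdot 6,T \right)} \right)} = - (-102 + 2 \left(-8 + \frac{1}{4} \left(-6\right)\right)^{2}) = - (-102 + 2 \left(-8 - \frac{3}{2}\right)^{2}) = - (-102 + 2 \left(- \frac{19}{2}\right)^{2}) = - (-102 + 2 \cdot \frac{361}{4}) = - (-102 + \frac{361}{2}) = \left(-1\right) \frac{157}{2} = - \frac{157}{2}$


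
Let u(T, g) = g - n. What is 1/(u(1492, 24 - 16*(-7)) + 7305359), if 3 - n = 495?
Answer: 1/7305987 ≈ 1.3687e-7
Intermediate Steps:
n = -492 (n = 3 - 1*495 = 3 - 495 = -492)
u(T, g) = 492 + g (u(T, g) = g - 1*(-492) = g + 492 = 492 + g)
1/(u(1492, 24 - 16*(-7)) + 7305359) = 1/((492 + (24 - 16*(-7))) + 7305359) = 1/((492 + (24 + 112)) + 7305359) = 1/((492 + 136) + 7305359) = 1/(628 + 7305359) = 1/7305987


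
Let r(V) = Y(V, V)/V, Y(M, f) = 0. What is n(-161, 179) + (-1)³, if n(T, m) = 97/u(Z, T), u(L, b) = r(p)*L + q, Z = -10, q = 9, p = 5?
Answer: 88/9 ≈ 9.7778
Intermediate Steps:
r(V) = 0 (r(V) = 0/V = 0)
u(L, b) = 9 (u(L, b) = 0*L + 9 = 0 + 9 = 9)
n(T, m) = 97/9
n(-161, 179) + (-1)³ = 97/9 + (-1)³ = 97/9 - 1 = 88/9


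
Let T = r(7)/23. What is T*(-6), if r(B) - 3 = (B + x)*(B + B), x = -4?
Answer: -270/23 ≈ -11.739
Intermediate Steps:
r(B) = 3 + 2*B*(-4 + B) (r(B) = 3 + (B - 4)*(B + B) = 3 + (-4 + B)*(2*B) = 3 + 2*B*(-4 + B))
T = 45/23 (T = (3 - 8*7 + 2*7²)/23 = (3 - 56 + 2*49)*(1/23) = (3 - 56 + 98)*(1/23) = 45*(1/23) = 45/23 ≈ 1.9565)
T*(-6) = (45/23)*(-6) = -270/23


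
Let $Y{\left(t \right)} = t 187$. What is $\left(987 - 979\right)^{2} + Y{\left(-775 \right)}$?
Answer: $-144861$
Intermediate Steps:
$Y{\left(t \right)} = 187 t$
$\left(987 - 979\right)^{2} + Y{\left(-775 \right)} = \left(987 - 979\right)^{2} + 187 \left(-775\right) = \left(987 - 979\right)^{2} - 144925 = 8^{2} - 144925 = 64 - 144925 = -144861$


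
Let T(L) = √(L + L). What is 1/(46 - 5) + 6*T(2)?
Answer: 493/41 ≈ 12.024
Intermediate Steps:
T(L) = √2*√L (T(L) = √(2*L) = √2*√L)
1/(46 - 5) + 6*T(2) = 1/(46 - 5) + 6*(√2*√2) = 1/41 + 6*2 = 1/41 + 12 = 493/41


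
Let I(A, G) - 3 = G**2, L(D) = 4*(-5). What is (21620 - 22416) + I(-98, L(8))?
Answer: -393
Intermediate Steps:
L(D) = -20
I(A, G) = 3 + G**2
(21620 - 22416) + I(-98, L(8)) = (21620 - 22416) + (3 + (-20)**2) = -796 + (3 + 400) = -796 + 403 = -393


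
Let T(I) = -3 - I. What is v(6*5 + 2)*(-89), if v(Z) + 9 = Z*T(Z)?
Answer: 100481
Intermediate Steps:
v(Z) = -9 + Z*(-3 - Z)
v(6*5 + 2)*(-89) = (-9 - (6*5 + 2)*(3 + (6*5 + 2)))*(-89) = (-9 - (30 + 2)*(3 + (30 + 2)))*(-89) = (-9 - 1*32*(3 + 32))*(-89) = (-9 - 1*32*35)*(-89) = (-9 - 1120)*(-89) = -1129*(-89) = 100481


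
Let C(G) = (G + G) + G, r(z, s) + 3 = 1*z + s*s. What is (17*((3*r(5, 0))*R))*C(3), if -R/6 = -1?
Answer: 5508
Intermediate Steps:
r(z, s) = -3 + z + s**2 (r(z, s) = -3 + (1*z + s*s) = -3 + (z + s**2) = -3 + z + s**2)
C(G) = 3*G (C(G) = 2*G + G = 3*G)
R = 6 (R = -6*(-1) = 6)
(17*((3*r(5, 0))*R))*C(3) = (17*((3*(-3 + 5 + 0**2))*6))*(3*3) = (17*((3*(-3 + 5 + 0))*6))*9 = (17*((3*2)*6))*9 = (17*(6*6))*9 = (17*36)*9 = 612*9 = 5508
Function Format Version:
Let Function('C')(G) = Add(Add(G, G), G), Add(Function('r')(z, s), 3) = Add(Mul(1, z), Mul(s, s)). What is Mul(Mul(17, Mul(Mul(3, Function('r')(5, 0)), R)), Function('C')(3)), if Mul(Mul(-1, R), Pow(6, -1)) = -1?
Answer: 5508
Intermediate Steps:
Function('r')(z, s) = Add(-3, z, Pow(s, 2)) (Function('r')(z, s) = Add(-3, Add(Mul(1, z), Mul(s, s))) = Add(-3, Add(z, Pow(s, 2))) = Add(-3, z, Pow(s, 2)))
Function('C')(G) = Mul(3, G) (Function('C')(G) = Add(Mul(2, G), G) = Mul(3, G))
R = 6 (R = Mul(-6, -1) = 6)
Mul(Mul(17, Mul(Mul(3, Function('r')(5, 0)), R)), Function('C')(3)) = Mul(Mul(17, Mul(Mul(3, Add(-3, 5, Pow(0, 2))), 6)), Mul(3, 3)) = Mul(Mul(17, Mul(Mul(3, Add(-3, 5, 0)), 6)), 9) = Mul(Mul(17, Mul(Mul(3, 2), 6)), 9) = Mul(Mul(17, Mul(6, 6)), 9) = Mul(Mul(17, 36), 9) = Mul(612, 9) = 5508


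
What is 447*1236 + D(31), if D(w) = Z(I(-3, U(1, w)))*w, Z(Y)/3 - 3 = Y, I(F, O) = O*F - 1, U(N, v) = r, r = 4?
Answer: 551562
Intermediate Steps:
U(N, v) = 4
I(F, O) = -1 + F*O (I(F, O) = F*O - 1 = -1 + F*O)
Z(Y) = 9 + 3*Y
D(w) = -30*w (D(w) = (9 + 3*(-1 - 3*4))*w = (9 + 3*(-1 - 12))*w = (9 + 3*(-13))*w = (9 - 39)*w = -30*w)
447*1236 + D(31) = 447*1236 - 30*31 = 552492 - 930 = 551562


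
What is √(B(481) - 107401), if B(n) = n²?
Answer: 2*√30990 ≈ 352.08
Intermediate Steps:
√(B(481) - 107401) = √(481² - 107401) = √(231361 - 107401) = √123960 = 2*√30990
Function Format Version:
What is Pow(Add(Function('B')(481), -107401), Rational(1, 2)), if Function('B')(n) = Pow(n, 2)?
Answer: Mul(2, Pow(30990, Rational(1, 2))) ≈ 352.08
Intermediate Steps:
Pow(Add(Function('B')(481), -107401), Rational(1, 2)) = Pow(Add(Pow(481, 2), -107401), Rational(1, 2)) = Pow(Add(231361, -107401), Rational(1, 2)) = Pow(123960, Rational(1, 2)) = Mul(2, Pow(30990, Rational(1, 2)))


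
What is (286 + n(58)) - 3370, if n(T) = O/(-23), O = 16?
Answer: -70948/23 ≈ -3084.7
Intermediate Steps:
n(T) = -16/23 (n(T) = 16/(-23) = 16*(-1/23) = -16/23)
(286 + n(58)) - 3370 = (286 - 16/23) - 3370 = 6562/23 - 3370 = -70948/23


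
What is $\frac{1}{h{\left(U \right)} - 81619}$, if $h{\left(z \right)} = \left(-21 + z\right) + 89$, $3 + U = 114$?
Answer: $- \frac{1}{81440} \approx -1.2279 \cdot 10^{-5}$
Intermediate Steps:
$U = 111$ ($U = -3 + 114 = 111$)
$h{\left(z \right)} = 68 + z$
$\frac{1}{h{\left(U \right)} - 81619} = \frac{1}{\left(68 + 111\right) - 81619} = \frac{1}{179 - 81619} = \frac{1}{-81440} = - \frac{1}{81440}$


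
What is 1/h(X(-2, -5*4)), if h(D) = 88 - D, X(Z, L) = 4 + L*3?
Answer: 1/144 ≈ 0.0069444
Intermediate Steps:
X(Z, L) = 4 + 3*L
1/h(X(-2, -5*4)) = 1/(88 - (4 + 3*(-5*4))) = 1/(88 - (4 + 3*(-20))) = 1/(88 - (4 - 60)) = 1/(88 - 1*(-56)) = 1/(88 + 56) = 1/144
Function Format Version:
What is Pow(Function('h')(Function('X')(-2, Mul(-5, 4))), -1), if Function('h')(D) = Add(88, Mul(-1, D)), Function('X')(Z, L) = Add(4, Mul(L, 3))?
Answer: Rational(1, 144) ≈ 0.0069444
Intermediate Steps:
Function('X')(Z, L) = Add(4, Mul(3, L))
Pow(Function('h')(Function('X')(-2, Mul(-5, 4))), -1) = Pow(Add(88, Mul(-1, Add(4, Mul(3, Mul(-5, 4))))), -1) = Pow(Add(88, Mul(-1, Add(4, Mul(3, -20)))), -1) = Pow(Add(88, Mul(-1, Add(4, -60))), -1) = Pow(Add(88, Mul(-1, -56)), -1) = Pow(Add(88, 56), -1) = Pow(144, -1) = Rational(1, 144)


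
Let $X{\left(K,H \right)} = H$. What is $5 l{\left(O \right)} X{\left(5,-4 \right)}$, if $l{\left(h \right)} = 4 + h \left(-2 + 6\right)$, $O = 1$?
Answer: $-160$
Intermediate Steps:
$l{\left(h \right)} = 4 + 4 h$ ($l{\left(h \right)} = 4 + h 4 = 4 + 4 h$)
$5 l{\left(O \right)} X{\left(5,-4 \right)} = 5 \left(4 + 4 \cdot 1\right) \left(-4\right) = 5 \left(4 + 4\right) \left(-4\right) = 5 \cdot 8 \left(-4\right) = 40 \left(-4\right) = -160$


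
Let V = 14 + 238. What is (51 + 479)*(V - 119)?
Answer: 70490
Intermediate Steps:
V = 252
(51 + 479)*(V - 119) = (51 + 479)*(252 - 119) = 530*133 = 70490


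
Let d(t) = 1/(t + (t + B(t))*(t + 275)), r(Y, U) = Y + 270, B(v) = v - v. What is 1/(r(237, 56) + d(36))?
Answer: 11232/5694625 ≈ 0.0019724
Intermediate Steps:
B(v) = 0
r(Y, U) = 270 + Y
d(t) = 1/(t + t*(275 + t)) (d(t) = 1/(t + (t + 0)*(t + 275)) = 1/(t + t*(275 + t)))
1/(r(237, 56) + d(36)) = 1/((270 + 237) + 1/(36*(276 + 36))) = 1/(507 + (1/36)/312) = 1/(507 + (1/36)*(1/312)) = 1/(507 + 1/11232) = 1/(5694625/11232) = 11232/5694625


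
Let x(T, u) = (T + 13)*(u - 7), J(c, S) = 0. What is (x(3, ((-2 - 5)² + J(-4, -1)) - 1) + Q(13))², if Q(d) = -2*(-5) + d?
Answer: 461041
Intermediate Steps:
Q(d) = 10 + d
x(T, u) = (-7 + u)*(13 + T) (x(T, u) = (13 + T)*(-7 + u) = (-7 + u)*(13 + T))
(x(3, ((-2 - 5)² + J(-4, -1)) - 1) + Q(13))² = ((-91 - 7*3 + 13*(((-2 - 5)² + 0) - 1) + 3*(((-2 - 5)² + 0) - 1)) + (10 + 13))² = ((-91 - 21 + 13*(((-7)² + 0) - 1) + 3*(((-7)² + 0) - 1)) + 23)² = ((-91 - 21 + 13*((49 + 0) - 1) + 3*((49 + 0) - 1)) + 23)² = ((-91 - 21 + 13*(49 - 1) + 3*(49 - 1)) + 23)² = ((-91 - 21 + 13*48 + 3*48) + 23)² = ((-91 - 21 + 624 + 144) + 23)² = (656 + 23)² = 679² = 461041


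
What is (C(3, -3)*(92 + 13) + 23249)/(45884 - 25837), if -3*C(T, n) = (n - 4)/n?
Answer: 69502/60141 ≈ 1.1557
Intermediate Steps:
C(T, n) = -(-4 + n)/(3*n) (C(T, n) = -(n - 4)/(3*n) = -(-4 + n)/(3*n))
(C(3, -3)*(92 + 13) + 23249)/(45884 - 25837) = (((⅓)*(4 - 1*(-3))/(-3))*(92 + 13) + 23249)/(45884 - 25837) = (((⅓)*(-⅓)*(4 + 3))*105 + 23249)/20047 = (((⅓)*(-⅓)*7)*105 + 23249)*(1/20047) = (-7/9*105 + 23249)*(1/20047) = (-245/3 + 23249)*(1/20047) = (69502/3)*(1/20047) = 69502/60141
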